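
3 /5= 0.60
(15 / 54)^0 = 1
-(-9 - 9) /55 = 18/55 = 0.33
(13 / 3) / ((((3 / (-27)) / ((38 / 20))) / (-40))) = 2964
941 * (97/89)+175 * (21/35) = 1130.58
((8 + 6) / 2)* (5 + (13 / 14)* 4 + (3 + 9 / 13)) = 1129/13 = 86.85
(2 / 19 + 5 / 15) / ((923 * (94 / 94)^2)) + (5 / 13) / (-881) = 1790/46350291 = 0.00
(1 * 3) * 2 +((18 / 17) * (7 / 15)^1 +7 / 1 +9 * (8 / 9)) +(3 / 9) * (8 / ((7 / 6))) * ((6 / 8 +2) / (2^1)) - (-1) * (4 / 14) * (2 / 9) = 132271/5355 = 24.70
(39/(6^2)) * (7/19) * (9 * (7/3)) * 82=687.29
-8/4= -2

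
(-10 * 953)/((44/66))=-14295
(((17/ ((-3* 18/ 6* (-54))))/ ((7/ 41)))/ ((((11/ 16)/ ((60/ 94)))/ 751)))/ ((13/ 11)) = 41875760/346437 = 120.88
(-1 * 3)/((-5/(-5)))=-3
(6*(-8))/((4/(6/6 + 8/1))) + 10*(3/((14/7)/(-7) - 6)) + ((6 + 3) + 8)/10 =-6109/55 = -111.07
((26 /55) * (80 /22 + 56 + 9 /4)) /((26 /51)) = 138873/2420 = 57.39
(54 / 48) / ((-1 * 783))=-1/696 = 0.00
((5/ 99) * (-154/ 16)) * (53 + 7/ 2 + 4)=-29.41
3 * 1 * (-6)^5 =-23328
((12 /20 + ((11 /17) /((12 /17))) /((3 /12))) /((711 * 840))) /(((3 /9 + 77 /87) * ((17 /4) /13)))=6032/336320775 = 0.00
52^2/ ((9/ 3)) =2704/3 = 901.33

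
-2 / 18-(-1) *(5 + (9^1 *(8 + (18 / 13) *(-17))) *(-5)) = 82382/117 = 704.12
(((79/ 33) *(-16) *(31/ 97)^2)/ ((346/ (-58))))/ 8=0.08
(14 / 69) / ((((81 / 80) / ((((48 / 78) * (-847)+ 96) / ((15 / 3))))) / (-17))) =21050624/72657 = 289.73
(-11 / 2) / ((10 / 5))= -11/4 = -2.75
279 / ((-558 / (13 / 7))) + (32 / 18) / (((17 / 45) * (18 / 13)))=5291/2142 = 2.47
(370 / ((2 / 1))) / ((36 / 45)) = 925/4 = 231.25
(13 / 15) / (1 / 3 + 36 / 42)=91/125 = 0.73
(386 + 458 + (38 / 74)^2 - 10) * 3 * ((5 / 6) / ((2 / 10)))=28552675/2738 = 10428.30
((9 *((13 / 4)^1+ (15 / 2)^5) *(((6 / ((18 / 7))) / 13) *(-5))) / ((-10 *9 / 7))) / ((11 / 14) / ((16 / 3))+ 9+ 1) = 260501297/177294 = 1469.32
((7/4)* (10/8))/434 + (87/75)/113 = 42893/2802400 = 0.02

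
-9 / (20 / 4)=-9/5 = -1.80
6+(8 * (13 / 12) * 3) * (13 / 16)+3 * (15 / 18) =237/8 = 29.62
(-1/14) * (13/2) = -13/28 = -0.46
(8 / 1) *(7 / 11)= 56/11 = 5.09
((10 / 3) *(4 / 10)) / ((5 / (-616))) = -2464/15 = -164.27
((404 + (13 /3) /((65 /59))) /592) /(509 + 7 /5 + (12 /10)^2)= 30595/22725696 = 0.00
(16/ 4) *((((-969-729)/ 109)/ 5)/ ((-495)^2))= -2264/44512875 = 0.00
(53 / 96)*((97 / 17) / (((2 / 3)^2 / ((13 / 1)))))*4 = 200499/544 = 368.56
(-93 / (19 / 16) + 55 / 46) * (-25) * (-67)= -112900025/874 = -129176.23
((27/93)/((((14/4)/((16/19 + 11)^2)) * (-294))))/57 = -50625/72931747 = 0.00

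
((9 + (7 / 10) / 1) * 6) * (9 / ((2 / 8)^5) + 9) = 536895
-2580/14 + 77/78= -100081/546 = -183.30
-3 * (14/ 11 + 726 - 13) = -23571/11 = -2142.82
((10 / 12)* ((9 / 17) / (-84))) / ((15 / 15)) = -5/952 = -0.01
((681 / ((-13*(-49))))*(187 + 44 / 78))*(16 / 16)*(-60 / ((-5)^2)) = -569316/1183 = -481.25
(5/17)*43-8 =79/17 = 4.65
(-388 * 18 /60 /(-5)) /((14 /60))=3492/35 = 99.77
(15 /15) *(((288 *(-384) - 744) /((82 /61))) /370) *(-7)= 11885118/7585 = 1566.92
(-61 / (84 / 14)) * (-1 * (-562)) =-17141/3 = -5713.67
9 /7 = 1.29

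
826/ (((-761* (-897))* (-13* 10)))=-413/44370105 = 0.00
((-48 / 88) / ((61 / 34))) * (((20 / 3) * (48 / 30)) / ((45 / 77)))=-5.55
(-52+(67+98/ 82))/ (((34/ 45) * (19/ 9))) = 134460/13243 = 10.15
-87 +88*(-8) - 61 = -852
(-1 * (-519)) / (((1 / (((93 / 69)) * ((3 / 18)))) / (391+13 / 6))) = 12651317/276 = 45838.11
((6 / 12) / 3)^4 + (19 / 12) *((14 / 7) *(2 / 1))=8209/1296 = 6.33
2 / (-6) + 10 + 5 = 44/3 = 14.67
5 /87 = 0.06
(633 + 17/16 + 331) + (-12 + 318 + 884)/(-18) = 129449/144 = 898.95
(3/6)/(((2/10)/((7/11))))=35/22 = 1.59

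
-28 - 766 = -794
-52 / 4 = -13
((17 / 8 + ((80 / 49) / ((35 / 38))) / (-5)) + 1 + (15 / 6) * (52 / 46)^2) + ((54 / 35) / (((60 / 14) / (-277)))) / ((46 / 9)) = -491548877/36289400 = -13.55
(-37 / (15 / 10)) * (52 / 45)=-3848/135 = -28.50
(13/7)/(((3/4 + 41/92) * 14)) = 299/2695 = 0.11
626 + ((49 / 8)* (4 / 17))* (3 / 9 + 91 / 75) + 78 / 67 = 53765914/85425 = 629.39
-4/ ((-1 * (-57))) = -4/57 = -0.07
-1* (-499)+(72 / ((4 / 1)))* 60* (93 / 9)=11659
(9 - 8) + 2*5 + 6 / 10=58/5 = 11.60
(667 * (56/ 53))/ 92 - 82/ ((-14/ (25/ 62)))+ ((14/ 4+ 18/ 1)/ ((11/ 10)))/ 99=255991511/25049178 = 10.22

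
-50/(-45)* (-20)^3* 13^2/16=-845000/9 = -93888.89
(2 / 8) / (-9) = -1/36 = -0.03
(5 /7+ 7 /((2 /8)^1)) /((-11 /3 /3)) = -1809/77 = -23.49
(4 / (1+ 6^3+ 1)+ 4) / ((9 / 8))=1168/327 = 3.57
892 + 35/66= 58907/66 = 892.53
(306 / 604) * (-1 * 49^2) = -367353/302 = -1216.40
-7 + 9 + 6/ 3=4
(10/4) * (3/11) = 15/22 = 0.68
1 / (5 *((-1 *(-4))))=1/20 = 0.05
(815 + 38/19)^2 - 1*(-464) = 667953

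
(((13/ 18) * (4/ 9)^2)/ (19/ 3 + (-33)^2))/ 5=52/1996245 = 0.00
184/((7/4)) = 736/7 = 105.14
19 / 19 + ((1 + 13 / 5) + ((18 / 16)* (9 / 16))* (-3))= 1729/640 = 2.70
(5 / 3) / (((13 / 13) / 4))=20/3 = 6.67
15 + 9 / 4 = 17.25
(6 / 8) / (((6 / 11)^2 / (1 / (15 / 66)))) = 1331/120 = 11.09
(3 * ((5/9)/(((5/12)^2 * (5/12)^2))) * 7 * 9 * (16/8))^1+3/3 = 871037/125 = 6968.30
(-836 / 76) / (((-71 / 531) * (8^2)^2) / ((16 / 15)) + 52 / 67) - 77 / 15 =-466184477/91196340 = -5.11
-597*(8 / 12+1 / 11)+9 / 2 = -9851/22 = -447.77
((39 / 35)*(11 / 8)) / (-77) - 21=-41199/1960 = -21.02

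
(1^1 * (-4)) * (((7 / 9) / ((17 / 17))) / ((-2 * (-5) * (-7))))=0.04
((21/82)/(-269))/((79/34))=-357/871291 = 0.00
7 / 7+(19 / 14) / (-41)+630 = 362175/574 = 630.97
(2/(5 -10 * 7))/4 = -1/130 = -0.01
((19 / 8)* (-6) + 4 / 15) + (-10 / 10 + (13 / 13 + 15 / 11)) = -8329/660 = -12.62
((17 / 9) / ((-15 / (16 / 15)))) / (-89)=272/180225 = 0.00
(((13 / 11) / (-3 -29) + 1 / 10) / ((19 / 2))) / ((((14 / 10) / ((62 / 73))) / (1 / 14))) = 3441/11961488 = 0.00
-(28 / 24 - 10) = 53/6 = 8.83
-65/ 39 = -1.67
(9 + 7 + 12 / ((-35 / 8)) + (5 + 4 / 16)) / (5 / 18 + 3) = 23319/4130 = 5.65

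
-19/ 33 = -0.58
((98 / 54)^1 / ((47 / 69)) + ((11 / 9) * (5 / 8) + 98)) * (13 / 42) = 495781/15792 = 31.39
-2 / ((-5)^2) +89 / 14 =2197/350 = 6.28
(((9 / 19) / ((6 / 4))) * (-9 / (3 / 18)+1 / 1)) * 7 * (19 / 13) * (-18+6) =26712/13 = 2054.77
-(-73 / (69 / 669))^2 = -265005841/529 = -500956.22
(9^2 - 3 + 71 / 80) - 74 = 391/80 = 4.89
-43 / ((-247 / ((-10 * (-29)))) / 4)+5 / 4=200755/988 = 203.19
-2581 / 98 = -26.34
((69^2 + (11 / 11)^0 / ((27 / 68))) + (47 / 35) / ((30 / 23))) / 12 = 45024979/113400 = 397.05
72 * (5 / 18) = 20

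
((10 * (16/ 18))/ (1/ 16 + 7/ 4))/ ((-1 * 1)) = -1280/261 = -4.90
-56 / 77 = -0.73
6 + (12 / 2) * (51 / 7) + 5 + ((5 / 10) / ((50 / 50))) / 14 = 219/4 = 54.75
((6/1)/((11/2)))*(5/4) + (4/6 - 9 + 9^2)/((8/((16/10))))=15.90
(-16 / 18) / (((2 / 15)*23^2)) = -20/1587 = -0.01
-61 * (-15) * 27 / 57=8235/19 = 433.42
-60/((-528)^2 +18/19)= -190/882819 = 0.00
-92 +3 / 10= -917/10 = -91.70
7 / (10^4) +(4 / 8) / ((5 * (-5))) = -193/10000 = -0.02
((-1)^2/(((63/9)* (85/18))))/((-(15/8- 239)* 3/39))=1872/1128715 = 0.00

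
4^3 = 64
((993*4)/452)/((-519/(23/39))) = -7613/762411 = -0.01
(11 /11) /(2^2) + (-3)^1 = -11/4 = -2.75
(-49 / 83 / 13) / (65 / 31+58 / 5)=-7595/2290717 = 0.00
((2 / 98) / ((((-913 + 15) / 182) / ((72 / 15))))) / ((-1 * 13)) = 24/15715 = 0.00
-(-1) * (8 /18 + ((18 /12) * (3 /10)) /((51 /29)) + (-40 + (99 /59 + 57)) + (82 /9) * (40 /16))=7610857/180540 = 42.16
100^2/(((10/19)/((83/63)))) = 1577000/63 = 25031.75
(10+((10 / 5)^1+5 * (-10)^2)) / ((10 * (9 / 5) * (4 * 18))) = 32/81 = 0.40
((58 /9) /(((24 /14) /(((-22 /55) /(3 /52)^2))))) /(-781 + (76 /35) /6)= 3842384/6639327 = 0.58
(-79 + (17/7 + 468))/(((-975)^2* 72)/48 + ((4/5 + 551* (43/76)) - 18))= 54800/199672487 = 0.00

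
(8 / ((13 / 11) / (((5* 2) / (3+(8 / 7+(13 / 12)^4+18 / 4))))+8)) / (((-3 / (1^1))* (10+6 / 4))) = -17031168/674551705 = -0.03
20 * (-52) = -1040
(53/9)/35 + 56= 17693/315 = 56.17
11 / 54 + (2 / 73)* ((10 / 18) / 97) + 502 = 192029699/382374 = 502.20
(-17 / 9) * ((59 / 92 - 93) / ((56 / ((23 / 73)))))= 144449/147168 = 0.98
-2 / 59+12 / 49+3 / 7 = 1849/2891 = 0.64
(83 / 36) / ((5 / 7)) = 581/180 = 3.23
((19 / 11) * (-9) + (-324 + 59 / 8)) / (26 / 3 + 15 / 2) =-20.55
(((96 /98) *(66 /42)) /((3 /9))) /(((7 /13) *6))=3432/2401 = 1.43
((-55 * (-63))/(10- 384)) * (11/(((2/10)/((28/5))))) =-48510/17 = -2853.53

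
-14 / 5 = -2.80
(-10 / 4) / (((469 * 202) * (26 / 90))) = -225/2463188 = 0.00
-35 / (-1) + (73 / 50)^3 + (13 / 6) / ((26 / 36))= 5139017/125000 = 41.11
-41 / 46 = -0.89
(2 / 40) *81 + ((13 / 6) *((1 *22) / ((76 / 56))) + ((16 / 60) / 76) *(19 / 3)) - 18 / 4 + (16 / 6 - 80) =-145823/3420 = -42.64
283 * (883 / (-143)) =-1747.48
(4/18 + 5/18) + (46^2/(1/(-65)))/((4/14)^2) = -3369729/2 = -1684864.50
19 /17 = 1.12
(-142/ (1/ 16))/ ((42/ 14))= -2272/3 = -757.33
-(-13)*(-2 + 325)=4199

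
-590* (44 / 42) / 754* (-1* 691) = 4484590/7917 = 566.45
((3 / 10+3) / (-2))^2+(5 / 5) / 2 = 1289/400 = 3.22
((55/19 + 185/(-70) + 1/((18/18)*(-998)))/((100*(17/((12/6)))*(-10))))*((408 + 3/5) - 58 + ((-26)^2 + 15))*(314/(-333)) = 116808/4029425 = 0.03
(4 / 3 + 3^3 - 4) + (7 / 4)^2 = 27.40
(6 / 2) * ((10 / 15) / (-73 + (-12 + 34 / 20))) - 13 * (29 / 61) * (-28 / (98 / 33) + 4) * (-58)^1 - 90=-2035.94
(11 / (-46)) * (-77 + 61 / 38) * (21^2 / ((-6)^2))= 1544235/6992 = 220.86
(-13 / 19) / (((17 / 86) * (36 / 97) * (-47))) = 54223/273258 = 0.20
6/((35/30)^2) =216/49 = 4.41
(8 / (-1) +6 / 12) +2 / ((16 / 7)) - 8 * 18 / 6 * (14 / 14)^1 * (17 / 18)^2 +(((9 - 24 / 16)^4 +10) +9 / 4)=1360057/432 = 3148.28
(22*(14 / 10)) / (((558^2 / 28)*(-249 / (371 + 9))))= -81928/19382409 = 0.00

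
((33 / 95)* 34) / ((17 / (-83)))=-5478/95 = -57.66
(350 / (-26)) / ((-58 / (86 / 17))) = 7525/6409 = 1.17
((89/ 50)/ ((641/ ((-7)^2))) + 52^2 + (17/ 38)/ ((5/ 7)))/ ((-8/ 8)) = -823532527/304475 = -2704.76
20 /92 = 5/23 = 0.22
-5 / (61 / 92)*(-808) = 371680/61 = 6093.11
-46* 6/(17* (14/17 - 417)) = 276/7075 = 0.04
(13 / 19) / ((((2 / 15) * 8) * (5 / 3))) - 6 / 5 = -1239/1520 = -0.82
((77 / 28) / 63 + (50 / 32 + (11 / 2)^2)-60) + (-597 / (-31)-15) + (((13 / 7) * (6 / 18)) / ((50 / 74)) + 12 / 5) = -16068967/781200 = -20.57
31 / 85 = 0.36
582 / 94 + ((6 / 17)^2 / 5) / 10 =2103321/339575 = 6.19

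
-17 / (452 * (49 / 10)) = -85/11074 = -0.01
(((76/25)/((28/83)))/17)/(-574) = -1577/1707650 = 0.00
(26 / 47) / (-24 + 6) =-13/423 = -0.03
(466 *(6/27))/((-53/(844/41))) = -786608/19557 = -40.22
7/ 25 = 0.28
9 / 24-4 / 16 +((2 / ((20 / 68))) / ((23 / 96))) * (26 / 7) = 679717/6440 = 105.55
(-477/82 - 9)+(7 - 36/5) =-6157/410 = -15.02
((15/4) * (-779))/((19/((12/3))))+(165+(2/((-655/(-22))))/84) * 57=40302359/4585 = 8790.05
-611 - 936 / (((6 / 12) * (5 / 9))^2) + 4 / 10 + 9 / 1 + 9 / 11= -3501119/275 = -12731.34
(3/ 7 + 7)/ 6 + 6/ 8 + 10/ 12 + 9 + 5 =471/28 = 16.82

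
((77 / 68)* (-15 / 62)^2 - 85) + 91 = 1585677/261392 = 6.07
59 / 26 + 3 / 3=85/26 = 3.27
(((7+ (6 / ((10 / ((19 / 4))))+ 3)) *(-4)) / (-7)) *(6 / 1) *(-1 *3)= -4626/35 = -132.17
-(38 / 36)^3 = -6859/5832 = -1.18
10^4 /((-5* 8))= -250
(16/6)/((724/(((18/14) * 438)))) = 2628/1267 = 2.07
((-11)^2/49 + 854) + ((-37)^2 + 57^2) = 268249/49 = 5474.47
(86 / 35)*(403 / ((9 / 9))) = 34658/35 = 990.23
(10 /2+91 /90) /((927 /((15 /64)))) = 541/355968 = 0.00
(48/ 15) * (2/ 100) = 8/125 = 0.06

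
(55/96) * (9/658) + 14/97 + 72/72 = 2353221/2042432 = 1.15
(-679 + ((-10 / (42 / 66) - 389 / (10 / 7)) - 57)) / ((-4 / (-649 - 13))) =-23726411/140 = -169474.36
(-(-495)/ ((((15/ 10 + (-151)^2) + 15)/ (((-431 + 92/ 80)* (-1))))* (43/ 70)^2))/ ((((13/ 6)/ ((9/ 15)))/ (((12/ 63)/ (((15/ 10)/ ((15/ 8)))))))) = 357463260/219385699 = 1.63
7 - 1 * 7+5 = 5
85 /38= 2.24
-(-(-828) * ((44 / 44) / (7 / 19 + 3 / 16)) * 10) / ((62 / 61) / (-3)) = 43961.92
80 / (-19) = -80/19 = -4.21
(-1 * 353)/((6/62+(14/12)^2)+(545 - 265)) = -393948/314107 = -1.25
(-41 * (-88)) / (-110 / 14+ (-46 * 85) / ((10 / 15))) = -12628/20555 = -0.61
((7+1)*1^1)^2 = 64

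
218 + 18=236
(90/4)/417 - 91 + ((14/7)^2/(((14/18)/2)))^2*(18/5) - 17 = 18588531/68110 = 272.92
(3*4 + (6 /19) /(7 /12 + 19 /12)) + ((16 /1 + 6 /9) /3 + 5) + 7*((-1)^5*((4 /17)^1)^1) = 795661/37791 = 21.05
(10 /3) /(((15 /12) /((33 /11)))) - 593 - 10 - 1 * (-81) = -514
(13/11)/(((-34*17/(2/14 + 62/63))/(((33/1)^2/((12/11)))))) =-111683/48552 = -2.30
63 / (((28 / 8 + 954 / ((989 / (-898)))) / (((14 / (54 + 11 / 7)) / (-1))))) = 12212172/663813329 = 0.02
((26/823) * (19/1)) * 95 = 46930/823 = 57.02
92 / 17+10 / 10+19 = 432/17 = 25.41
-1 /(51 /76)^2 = -5776/2601 = -2.22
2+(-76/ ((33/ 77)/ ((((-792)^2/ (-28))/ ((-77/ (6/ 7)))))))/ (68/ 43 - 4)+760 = 12132546/637 = 19046.38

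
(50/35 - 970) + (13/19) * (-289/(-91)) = -128531/133 = -966.40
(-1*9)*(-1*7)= 63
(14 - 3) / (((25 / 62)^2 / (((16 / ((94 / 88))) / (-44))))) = -676544/29375 = -23.03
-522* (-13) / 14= 3393/7 = 484.71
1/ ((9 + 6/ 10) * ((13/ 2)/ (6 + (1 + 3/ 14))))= 505/4368 = 0.12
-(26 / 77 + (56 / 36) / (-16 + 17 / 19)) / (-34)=3334/483021 = 0.01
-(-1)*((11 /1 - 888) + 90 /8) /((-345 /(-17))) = -58871/1380 = -42.66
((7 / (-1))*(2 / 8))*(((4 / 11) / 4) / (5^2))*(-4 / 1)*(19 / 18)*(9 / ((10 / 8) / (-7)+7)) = 1862/52525 = 0.04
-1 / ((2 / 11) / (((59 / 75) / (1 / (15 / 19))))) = -649/190 = -3.42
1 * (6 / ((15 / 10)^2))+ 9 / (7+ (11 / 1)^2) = 1051/384 = 2.74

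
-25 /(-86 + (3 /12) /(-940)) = 94000/323361 = 0.29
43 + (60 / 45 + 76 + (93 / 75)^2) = 228508/1875 = 121.87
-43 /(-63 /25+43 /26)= 27950/563 = 49.64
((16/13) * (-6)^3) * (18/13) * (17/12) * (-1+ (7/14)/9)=83232/169 = 492.50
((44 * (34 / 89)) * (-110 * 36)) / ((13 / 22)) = -130331520/1157 = -112646.08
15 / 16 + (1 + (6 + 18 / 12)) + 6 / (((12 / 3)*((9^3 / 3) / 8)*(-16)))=12227/1296 = 9.43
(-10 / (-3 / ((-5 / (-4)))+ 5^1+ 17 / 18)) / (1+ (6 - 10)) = 300/319 = 0.94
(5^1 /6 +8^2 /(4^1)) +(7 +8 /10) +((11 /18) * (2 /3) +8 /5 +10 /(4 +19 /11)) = 53651/1890 = 28.39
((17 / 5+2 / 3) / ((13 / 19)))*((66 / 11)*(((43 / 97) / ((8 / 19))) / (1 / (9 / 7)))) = 8522127/176540 = 48.27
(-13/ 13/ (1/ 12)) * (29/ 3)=-116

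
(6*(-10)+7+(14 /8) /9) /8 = -1901/288 = -6.60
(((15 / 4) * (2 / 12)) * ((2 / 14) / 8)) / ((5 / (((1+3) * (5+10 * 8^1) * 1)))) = 85/112 = 0.76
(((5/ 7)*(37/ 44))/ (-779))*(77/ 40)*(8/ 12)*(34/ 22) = -629/411312 = 0.00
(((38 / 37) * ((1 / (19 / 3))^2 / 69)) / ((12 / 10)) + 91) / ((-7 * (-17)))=86552/113183 = 0.76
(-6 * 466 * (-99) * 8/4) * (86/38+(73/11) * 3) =233219952/19 = 12274734.32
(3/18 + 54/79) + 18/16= 3745/1896 = 1.98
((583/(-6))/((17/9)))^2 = 3059001/1156 = 2646.19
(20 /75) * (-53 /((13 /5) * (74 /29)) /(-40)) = 1537/28860 = 0.05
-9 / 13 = -0.69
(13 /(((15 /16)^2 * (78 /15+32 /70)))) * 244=2842112/4455 = 637.96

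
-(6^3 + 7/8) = -1735/8 = -216.88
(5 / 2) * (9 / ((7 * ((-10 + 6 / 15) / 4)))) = -75/56 = -1.34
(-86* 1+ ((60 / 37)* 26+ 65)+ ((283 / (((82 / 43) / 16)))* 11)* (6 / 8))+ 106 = 29909603/1517 = 19716.28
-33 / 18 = -11/6 = -1.83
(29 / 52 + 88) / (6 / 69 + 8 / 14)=134.51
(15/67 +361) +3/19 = 460039/1273 = 361.38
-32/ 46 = -0.70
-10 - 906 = -916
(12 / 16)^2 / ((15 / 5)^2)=1/16 = 0.06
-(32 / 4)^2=-64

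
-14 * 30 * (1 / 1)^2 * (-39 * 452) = 7403760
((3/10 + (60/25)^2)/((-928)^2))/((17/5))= 303/146401280 = 0.00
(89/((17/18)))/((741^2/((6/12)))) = 89/1037153 = 0.00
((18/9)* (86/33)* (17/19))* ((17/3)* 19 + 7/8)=1904255/3762 = 506.18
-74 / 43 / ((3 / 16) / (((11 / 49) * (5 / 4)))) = -16280/6321 = -2.58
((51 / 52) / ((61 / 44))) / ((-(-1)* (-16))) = -561/12688 = -0.04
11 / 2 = 5.50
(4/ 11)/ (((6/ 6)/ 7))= 28/11 = 2.55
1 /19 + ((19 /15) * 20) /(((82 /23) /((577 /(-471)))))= -9523729/1100727 = -8.65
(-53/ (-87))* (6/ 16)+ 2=517/232 = 2.23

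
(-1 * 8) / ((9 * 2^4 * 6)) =-1/108 = -0.01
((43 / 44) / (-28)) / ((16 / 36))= -387/4928 = -0.08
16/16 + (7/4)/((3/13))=103/12 = 8.58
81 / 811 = 0.10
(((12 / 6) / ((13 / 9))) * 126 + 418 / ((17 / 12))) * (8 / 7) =830112/1547 = 536.59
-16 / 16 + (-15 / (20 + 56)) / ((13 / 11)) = -1153/988 = -1.17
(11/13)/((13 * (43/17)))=187/7267 = 0.03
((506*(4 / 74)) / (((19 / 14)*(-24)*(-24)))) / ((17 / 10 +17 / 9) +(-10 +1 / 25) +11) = 0.01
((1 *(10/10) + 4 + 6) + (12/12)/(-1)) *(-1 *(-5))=50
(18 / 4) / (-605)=-9/1210 = -0.01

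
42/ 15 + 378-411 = -151/5 = -30.20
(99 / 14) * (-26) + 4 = -1259/7 = -179.86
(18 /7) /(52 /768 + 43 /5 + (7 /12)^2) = 51840/181601 = 0.29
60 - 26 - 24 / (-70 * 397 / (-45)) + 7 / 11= 1057611/30569 = 34.60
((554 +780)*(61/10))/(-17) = -40687/85 = -478.67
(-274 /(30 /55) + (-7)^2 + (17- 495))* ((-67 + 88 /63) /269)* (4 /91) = 46190408/4626531 = 9.98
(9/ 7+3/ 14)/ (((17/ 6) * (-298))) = -9/5066 = 0.00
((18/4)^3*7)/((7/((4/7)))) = 729/14 = 52.07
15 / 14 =1.07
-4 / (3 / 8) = -32/3 = -10.67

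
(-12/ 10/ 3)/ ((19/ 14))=-28/95 = -0.29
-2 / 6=-1/3 = -0.33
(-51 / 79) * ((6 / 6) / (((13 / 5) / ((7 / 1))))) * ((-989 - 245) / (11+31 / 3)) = 3304035/32864 = 100.54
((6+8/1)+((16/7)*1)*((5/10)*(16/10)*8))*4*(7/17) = 4008/85 = 47.15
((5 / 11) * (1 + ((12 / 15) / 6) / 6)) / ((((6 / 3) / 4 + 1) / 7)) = 644/297 = 2.17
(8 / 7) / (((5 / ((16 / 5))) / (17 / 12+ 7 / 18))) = 416/315 = 1.32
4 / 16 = 1/4 = 0.25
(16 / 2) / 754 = 4/377 = 0.01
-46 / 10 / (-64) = 0.07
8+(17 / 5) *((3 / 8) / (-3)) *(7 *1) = 201/40 = 5.02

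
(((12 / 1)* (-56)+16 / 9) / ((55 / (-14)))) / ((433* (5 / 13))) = 1097824/1071675 = 1.02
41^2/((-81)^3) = -1681/531441 = 0.00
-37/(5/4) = -29.60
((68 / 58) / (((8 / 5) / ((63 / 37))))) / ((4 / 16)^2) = 21420/1073 = 19.96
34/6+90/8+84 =1211/12 = 100.92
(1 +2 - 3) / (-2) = 0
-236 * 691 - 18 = -163094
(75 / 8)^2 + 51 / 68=5673/64 = 88.64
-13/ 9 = -1.44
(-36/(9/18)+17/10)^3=-347428.93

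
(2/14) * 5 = 5/7 = 0.71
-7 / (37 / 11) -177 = -179.08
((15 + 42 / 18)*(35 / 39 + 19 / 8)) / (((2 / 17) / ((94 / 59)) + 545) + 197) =815779/10672506 = 0.08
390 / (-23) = -390/23 = -16.96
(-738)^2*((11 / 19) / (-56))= -1497771/266 = -5630.72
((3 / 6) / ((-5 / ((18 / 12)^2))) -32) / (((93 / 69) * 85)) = -29647/105400 = -0.28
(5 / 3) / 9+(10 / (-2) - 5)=-265/27 = -9.81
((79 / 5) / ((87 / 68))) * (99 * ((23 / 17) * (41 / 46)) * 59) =12612666/145 = 86983.90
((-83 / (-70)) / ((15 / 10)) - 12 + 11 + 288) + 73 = 37883/105 = 360.79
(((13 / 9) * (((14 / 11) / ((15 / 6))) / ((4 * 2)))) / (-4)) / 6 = -91/23760 = 0.00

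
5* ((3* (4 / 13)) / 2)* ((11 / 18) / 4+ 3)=1135/156 = 7.28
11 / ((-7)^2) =11/49 = 0.22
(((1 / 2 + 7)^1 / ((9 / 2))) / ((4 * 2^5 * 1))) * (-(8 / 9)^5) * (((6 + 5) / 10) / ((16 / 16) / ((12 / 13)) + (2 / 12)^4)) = -22528/3072735 = -0.01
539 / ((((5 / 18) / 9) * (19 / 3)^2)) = 785862/1805 = 435.38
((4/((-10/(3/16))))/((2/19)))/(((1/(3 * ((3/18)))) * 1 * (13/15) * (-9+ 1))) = 171/3328 = 0.05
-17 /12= -1.42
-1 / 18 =-0.06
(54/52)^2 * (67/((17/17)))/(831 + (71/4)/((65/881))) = 0.07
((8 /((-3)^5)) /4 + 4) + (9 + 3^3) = 9718/243 = 39.99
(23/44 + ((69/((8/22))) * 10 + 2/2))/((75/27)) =752013/1100 = 683.65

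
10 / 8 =5/4 = 1.25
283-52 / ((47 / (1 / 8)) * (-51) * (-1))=283.00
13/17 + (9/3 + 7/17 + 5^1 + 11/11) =173/17 = 10.18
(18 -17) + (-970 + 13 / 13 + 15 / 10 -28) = -1989/2 = -994.50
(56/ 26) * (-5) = -140/13 = -10.77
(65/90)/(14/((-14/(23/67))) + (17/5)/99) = -47905/20492 = -2.34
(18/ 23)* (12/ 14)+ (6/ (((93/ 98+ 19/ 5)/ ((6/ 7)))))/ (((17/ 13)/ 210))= 85529844/489923 = 174.58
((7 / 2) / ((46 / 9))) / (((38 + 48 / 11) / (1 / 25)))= 693/1071800 = 0.00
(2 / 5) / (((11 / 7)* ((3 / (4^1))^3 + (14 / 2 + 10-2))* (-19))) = -128/147345 = 0.00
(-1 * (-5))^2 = 25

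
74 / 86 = 0.86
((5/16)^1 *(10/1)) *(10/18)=125/72 = 1.74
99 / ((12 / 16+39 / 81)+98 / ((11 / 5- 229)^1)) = 32076/259 = 123.85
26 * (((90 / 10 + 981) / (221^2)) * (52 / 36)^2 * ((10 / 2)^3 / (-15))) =-71500/7803 = -9.16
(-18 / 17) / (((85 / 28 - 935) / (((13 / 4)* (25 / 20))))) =819/177446 = 0.00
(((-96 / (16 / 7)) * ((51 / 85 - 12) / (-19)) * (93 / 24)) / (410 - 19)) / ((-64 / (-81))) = -158193/500480 = -0.32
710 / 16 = 355/8 = 44.38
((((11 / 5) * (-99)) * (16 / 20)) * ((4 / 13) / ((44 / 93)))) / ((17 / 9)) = -331452/5525 = -59.99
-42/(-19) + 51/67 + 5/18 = 74459/22914 = 3.25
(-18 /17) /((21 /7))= -6/17 = -0.35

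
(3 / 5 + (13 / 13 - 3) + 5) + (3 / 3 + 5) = 48/5 = 9.60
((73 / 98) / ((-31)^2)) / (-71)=-73/6686638 = 0.00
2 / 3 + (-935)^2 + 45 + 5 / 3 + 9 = 2622844/3 = 874281.33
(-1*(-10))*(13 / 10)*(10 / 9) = 130/9 = 14.44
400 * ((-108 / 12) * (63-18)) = -162000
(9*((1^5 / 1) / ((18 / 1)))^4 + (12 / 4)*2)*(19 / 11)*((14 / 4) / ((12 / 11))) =9308005/279936 = 33.25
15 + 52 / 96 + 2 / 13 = 4897/312 = 15.70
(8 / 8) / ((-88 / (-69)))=69/88 = 0.78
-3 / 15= -1/5 = -0.20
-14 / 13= -1.08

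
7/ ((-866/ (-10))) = 35/433 = 0.08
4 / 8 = 1/2 = 0.50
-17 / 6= -2.83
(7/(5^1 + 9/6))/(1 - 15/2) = -28/169 = -0.17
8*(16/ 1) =128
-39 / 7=-5.57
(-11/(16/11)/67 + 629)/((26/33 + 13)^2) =56474451/17071600 = 3.31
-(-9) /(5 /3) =27/5 = 5.40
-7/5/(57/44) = -308/285 = -1.08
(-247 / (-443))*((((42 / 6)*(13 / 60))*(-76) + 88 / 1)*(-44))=4445012/6645 = 668.93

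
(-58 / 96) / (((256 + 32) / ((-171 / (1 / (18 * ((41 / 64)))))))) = 67773/16384 = 4.14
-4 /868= -1/217 = 0.00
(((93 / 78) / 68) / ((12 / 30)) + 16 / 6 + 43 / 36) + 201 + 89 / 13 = 6738767/31824 = 211.75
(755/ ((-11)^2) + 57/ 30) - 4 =5009/1210 = 4.14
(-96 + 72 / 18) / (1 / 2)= -184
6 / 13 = 0.46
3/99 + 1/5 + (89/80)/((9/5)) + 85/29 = 868051/229680 = 3.78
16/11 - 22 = -226/11 = -20.55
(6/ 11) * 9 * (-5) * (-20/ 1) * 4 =21600/11 = 1963.64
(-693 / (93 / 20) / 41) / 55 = -84/1271 = -0.07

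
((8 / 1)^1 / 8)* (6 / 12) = 1/2 = 0.50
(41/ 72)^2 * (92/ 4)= 38663/5184 = 7.46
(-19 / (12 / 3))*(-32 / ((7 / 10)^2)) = 15200/49 = 310.20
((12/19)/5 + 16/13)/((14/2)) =1676/8645 = 0.19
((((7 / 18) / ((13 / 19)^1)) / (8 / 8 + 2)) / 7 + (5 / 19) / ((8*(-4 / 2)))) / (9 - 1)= 1133/853632 = 0.00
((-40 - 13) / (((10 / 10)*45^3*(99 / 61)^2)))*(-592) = 116750096/893116125 = 0.13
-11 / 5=-2.20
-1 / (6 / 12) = -2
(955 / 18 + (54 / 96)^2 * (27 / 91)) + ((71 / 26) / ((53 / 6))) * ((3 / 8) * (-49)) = 527483743/11112192 = 47.47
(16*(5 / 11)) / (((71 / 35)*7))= 0.51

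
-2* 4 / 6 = -4/3 = -1.33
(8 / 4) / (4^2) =1/8 = 0.12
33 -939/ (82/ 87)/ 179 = 402681/14678 = 27.43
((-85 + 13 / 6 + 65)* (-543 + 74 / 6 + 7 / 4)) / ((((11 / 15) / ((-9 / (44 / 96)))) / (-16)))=44452080/11 = 4041098.18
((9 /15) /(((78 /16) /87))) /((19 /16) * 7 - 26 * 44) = -3712/393705 = -0.01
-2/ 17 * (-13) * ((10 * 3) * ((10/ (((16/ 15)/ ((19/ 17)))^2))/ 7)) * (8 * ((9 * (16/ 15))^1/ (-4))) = -47516625/34391 = -1381.66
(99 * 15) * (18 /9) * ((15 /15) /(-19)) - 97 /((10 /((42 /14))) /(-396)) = 1079892/95 = 11367.28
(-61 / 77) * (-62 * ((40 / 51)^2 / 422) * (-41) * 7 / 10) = -12404960/6036921 = -2.05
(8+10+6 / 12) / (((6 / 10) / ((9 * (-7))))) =-3885/2 = -1942.50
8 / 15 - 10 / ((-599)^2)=2870258/5382015 = 0.53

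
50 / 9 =5.56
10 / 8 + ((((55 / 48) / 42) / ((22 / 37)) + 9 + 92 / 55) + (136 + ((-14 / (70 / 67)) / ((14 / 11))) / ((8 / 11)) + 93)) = 226.49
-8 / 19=-0.42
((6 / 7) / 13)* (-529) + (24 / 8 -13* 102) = -123567/91 = -1357.88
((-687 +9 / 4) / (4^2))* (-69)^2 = -13040379/64 = -203755.92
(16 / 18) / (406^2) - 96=-35604574/370881 = -96.00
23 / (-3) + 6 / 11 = -235/33 = -7.12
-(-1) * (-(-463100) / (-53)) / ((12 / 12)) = -463100/53 = -8737.74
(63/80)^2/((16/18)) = 35721/51200 = 0.70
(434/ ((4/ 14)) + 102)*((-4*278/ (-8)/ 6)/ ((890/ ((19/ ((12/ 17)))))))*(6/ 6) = 72778037/64080 = 1135.74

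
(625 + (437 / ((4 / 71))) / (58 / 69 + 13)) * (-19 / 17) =-1324.90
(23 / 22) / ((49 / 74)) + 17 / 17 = 1390/539 = 2.58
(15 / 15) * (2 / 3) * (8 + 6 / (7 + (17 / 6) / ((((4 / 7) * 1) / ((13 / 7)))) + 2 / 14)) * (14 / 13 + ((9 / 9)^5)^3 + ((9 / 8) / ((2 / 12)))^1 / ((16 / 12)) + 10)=787865/8241 = 95.60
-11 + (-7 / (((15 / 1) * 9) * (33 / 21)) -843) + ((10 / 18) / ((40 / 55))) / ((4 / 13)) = -40465673/47520 = -851.55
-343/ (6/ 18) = -1029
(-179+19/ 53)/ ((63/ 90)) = -94680/371 = -255.20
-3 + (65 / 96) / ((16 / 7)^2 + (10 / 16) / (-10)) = -69661/24282 = -2.87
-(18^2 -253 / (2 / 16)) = 1700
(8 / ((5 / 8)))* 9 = 576/5 = 115.20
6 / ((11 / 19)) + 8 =202/11 = 18.36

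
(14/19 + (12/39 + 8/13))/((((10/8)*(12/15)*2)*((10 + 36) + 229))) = 41/13585 = 0.00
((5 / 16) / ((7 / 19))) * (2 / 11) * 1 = 95/616 = 0.15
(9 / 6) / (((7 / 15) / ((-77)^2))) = 38115/2 = 19057.50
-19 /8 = -2.38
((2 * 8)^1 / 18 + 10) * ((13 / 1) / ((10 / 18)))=1274/5 = 254.80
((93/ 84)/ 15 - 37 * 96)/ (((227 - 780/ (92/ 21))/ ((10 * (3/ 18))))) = -34311607/283752 = -120.92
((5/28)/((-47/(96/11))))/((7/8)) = -960/25333 = -0.04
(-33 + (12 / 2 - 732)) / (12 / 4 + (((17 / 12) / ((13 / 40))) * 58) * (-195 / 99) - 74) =75141/56329 = 1.33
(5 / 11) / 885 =1/1947 = 0.00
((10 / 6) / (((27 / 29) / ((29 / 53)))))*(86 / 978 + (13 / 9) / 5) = 2324524/6297831 = 0.37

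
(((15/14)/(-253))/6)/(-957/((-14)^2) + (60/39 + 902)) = -91/115862615 = 0.00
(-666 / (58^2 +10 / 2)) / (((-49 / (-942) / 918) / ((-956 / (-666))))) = -275568912/55027 = -5007.89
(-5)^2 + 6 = 31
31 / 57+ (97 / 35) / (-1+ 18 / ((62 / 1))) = -147529/43890 = -3.36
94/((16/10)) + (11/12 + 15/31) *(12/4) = 3903/62 = 62.95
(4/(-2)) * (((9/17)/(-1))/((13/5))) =90/221 = 0.41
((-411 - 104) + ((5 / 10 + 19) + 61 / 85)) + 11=-82243/170 = -483.78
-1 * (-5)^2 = -25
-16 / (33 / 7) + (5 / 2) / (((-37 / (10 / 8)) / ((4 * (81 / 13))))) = -174569/31746 = -5.50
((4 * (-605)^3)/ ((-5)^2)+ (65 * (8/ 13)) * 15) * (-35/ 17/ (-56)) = -44288275/34 = -1302596.32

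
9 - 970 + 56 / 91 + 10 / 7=-87265/91 = -958.96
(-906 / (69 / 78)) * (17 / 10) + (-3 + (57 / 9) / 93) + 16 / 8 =-55892954/32085 = -1742.03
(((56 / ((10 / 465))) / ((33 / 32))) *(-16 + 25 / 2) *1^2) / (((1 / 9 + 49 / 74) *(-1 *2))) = 32372928/5665 = 5714.55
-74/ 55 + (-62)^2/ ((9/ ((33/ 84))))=576743/3465 = 166.45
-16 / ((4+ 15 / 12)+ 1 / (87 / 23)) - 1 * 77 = -153331/1919 = -79.90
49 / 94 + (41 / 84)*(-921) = -590903/1316 = -449.01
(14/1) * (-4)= -56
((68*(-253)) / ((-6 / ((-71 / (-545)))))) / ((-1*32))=-305371/26160 = -11.67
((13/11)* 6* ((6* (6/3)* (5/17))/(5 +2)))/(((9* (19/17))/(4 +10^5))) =52002080/1463 = 35544.83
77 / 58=1.33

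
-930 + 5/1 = -925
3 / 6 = 0.50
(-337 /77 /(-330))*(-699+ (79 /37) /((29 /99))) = -41687237/4544155 = -9.17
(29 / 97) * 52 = 1508/97 = 15.55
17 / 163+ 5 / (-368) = 5441/59984 = 0.09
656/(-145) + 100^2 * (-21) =-30450656/145 = -210004.52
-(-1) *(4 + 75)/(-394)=-79/394 = -0.20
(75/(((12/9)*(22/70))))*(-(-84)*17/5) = 562275/11 = 51115.91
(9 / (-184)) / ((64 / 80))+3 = 2163/736 = 2.94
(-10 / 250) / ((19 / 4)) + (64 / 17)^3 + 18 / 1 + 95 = 388204023/2333675 = 166.35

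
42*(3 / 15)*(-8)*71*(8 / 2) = -95424/5 = -19084.80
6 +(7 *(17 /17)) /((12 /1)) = 79/12 = 6.58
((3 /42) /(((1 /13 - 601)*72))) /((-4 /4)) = 13/7874496 = 0.00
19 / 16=1.19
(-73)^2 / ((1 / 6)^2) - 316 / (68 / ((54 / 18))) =3261111/17 = 191830.06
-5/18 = -0.28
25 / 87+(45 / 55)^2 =10072/10527 = 0.96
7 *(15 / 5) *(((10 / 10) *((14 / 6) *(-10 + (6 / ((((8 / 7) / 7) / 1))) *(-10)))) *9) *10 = -1664775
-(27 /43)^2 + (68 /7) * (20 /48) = 141856/38829 = 3.65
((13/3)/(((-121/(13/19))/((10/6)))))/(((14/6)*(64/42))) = -845/73568 = -0.01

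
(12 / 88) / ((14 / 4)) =3/77 = 0.04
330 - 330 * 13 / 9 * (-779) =1114960/3 = 371653.33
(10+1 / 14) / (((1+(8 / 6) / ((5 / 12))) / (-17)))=-3995/98 = -40.77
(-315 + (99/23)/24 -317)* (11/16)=-434.38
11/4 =2.75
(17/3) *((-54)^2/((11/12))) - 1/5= 991429/55 = 18025.98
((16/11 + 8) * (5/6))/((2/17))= 2210/33 = 66.97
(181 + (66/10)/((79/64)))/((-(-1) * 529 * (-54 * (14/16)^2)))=-2355424/276447465 = -0.01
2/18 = 1/9 = 0.11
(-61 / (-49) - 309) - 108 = -20372/49 = -415.76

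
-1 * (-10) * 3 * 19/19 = 30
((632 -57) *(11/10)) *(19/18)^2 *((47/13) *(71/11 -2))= 95609045/8424 = 11349.60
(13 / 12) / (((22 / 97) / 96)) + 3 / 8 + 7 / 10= 202233/440 = 459.62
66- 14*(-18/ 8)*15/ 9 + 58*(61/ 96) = 7457/48 = 155.35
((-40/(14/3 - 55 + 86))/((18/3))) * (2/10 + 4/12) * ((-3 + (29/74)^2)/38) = 62348/8349531 = 0.01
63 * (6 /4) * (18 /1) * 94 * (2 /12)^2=8883/2 = 4441.50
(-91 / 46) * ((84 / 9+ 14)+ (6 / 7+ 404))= -58448/69 = -847.07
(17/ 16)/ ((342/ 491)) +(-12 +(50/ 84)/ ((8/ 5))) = -386969/38304 = -10.10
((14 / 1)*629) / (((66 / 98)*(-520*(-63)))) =30821/77220 = 0.40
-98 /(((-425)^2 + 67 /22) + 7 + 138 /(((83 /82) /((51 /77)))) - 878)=-113876/208982617 = 0.00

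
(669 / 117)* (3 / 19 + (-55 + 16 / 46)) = -1770174/5681 = -311.60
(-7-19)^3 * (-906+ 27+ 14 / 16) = 15433925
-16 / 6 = -8/3 = -2.67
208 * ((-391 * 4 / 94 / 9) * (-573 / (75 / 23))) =67569.53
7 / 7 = 1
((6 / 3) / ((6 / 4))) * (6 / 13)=0.62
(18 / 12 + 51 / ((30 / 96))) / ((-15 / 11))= -120.78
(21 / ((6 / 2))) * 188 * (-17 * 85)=-1901620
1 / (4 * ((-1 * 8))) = -1/32 = -0.03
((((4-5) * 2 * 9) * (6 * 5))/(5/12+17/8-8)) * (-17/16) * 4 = -55080/131 = -420.46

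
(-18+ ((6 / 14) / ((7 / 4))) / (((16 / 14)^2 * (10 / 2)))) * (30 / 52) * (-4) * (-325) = -107775/8 = -13471.88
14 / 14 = 1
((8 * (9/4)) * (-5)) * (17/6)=-255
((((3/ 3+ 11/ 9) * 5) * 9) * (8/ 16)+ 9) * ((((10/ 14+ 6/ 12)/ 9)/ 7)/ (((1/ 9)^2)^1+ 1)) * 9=10.11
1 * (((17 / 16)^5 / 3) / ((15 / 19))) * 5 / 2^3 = 0.36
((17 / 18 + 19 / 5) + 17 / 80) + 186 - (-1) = 138209/720 = 191.96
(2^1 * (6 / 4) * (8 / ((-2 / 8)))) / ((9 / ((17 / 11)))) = -544/33 = -16.48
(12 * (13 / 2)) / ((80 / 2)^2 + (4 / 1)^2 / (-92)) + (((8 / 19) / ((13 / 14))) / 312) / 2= 0.05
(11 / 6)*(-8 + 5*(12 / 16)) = -187/24 = -7.79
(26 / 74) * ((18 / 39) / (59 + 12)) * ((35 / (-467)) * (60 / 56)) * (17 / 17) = -225/1226809 = 0.00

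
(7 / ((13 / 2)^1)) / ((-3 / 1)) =-14/39 = -0.36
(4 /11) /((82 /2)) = 4/451 = 0.01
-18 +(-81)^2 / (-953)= -23715/953 = -24.88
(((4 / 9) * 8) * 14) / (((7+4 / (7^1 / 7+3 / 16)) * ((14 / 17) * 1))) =10336/1773 = 5.83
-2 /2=-1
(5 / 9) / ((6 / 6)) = 5/9 = 0.56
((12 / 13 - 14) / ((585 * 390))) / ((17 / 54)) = -2/10985 = 0.00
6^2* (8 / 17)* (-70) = -20160/17 = -1185.88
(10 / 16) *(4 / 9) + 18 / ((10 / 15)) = 491/18 = 27.28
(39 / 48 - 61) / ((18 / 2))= -107/16 = -6.69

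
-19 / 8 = -2.38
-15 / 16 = -0.94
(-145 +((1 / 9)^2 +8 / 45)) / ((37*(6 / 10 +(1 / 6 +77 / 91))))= -1524848/628371 = -2.43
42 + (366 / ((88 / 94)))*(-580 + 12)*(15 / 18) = -2035108/11 = -185009.82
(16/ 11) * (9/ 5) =144/55 = 2.62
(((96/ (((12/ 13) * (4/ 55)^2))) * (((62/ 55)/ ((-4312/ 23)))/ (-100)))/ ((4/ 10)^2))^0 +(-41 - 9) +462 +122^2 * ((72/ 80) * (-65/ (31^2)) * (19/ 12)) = -1963475/1922 = -1021.58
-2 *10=-20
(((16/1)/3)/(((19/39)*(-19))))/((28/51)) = -2652/2527 = -1.05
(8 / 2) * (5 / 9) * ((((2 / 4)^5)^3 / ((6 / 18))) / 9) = 5/221184 = 0.00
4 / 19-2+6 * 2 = 194/19 = 10.21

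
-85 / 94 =-0.90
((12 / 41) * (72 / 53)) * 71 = 61344/2173 = 28.23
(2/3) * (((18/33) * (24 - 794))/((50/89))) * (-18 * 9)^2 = -65400048/5 = -13080009.60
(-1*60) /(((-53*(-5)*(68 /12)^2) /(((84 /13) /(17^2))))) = -9072/57545969 = 0.00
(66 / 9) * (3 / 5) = 22/5 = 4.40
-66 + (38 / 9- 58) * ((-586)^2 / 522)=-83256866/2349 = -35443.54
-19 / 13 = -1.46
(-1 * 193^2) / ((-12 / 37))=1378213/12 = 114851.08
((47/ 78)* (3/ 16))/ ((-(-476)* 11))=47/2178176 = 0.00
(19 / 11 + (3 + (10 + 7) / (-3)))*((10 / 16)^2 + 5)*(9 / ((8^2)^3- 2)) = -32085/184547968 = 0.00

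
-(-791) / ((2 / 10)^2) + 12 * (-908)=8879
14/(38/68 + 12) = 68/61 = 1.11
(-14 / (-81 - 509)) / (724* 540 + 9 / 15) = 7/115333377 = 0.00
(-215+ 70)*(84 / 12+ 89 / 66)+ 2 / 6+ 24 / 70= -1209.85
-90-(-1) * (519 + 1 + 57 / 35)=15107/35 = 431.63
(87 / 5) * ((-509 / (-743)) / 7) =44283/26005 = 1.70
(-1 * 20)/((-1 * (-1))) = -20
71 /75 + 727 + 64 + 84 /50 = 59522/75 = 793.63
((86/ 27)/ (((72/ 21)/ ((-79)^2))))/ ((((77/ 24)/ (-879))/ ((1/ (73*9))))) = -157260718/65043 = -2417.80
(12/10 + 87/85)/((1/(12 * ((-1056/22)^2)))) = 5225472/85 = 61476.14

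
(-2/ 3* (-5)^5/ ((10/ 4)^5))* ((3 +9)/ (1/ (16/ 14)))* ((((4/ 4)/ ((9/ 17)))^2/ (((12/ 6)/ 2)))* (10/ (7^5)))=5918720/9529569 = 0.62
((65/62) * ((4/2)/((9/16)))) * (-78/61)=-27040/5673 = -4.77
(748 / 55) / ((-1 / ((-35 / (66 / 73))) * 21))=2482/99 = 25.07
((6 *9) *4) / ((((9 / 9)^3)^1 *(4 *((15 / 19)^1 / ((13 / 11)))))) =4446/55 = 80.84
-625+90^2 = 7475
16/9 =1.78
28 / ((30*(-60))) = -7/450 = -0.02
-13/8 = -1.62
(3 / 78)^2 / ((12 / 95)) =0.01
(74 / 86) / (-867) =-37/37281 = 0.00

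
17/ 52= 0.33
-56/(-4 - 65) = 56/69 = 0.81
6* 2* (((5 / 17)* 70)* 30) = 126000/17 = 7411.76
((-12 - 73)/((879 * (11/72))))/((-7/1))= 2040/22561 = 0.09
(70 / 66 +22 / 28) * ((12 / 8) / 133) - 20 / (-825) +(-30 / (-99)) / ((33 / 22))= 455473/1843380 = 0.25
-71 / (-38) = 71/38 = 1.87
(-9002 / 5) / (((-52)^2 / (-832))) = 36008/65 = 553.97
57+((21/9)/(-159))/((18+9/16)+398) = 181214573/3179205 = 57.00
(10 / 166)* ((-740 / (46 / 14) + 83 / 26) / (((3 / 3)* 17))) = -663855/843778 = -0.79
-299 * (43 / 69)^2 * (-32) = 769184/207 = 3715.86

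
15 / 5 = 3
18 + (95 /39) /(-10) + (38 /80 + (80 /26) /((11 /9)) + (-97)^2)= 161814491/17160 = 9429.75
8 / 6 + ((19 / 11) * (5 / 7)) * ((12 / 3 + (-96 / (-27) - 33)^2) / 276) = 8997371/1721412 = 5.23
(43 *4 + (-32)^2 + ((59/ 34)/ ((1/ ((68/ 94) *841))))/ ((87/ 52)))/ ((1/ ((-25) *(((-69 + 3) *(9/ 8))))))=159394950/47 = 3391381.91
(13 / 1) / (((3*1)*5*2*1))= 13/30 = 0.43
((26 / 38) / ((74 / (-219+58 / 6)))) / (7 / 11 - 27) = 22451/305805 = 0.07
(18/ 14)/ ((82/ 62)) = 279/287 = 0.97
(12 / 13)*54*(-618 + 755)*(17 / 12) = 125766/13 = 9674.31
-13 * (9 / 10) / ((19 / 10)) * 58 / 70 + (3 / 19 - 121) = -125.94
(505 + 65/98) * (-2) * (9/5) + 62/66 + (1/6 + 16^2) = -5055653/3234 = -1563.28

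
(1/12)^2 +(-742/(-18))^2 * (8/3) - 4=17602523/3888 = 4527.40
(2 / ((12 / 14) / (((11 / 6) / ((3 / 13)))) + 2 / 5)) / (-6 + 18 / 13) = -0.85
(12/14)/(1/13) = 78/7 = 11.14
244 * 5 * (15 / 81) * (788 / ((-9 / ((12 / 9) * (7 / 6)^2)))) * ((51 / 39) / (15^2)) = -160162576/767637 = -208.64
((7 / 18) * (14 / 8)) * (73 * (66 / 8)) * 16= 39347/6 = 6557.83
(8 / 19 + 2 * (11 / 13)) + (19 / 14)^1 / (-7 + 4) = 17231/10374 = 1.66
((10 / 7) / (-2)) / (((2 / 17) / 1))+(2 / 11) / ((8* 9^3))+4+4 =433033/224532 = 1.93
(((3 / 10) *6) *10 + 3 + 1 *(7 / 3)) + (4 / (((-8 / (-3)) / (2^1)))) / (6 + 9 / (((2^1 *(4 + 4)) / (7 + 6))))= 5018/213 = 23.56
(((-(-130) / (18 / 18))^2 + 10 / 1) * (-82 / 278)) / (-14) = 346655/973 = 356.27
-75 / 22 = -3.41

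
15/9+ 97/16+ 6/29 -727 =-719.06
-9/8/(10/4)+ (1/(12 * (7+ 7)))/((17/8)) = -3193/7140 = -0.45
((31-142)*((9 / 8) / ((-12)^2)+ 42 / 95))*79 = -47975199/12160 = -3945.33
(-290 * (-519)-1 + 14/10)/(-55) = -752552/275 = -2736.55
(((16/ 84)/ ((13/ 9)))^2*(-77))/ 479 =-1584/566657 = 0.00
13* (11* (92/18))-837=-955/9 = -106.11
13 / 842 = 0.02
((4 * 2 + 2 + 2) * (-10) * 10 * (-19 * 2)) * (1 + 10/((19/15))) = 405600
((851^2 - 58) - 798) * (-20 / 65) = -2893380/13 = -222567.69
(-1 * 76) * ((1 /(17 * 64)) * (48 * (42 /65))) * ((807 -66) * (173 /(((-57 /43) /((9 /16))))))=80140347/680 = 117853.45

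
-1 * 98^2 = -9604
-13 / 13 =-1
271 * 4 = 1084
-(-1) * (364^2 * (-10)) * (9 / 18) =-662480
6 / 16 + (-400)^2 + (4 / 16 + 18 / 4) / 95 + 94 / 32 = 12800269/80 = 160003.36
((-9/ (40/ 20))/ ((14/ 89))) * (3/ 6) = -801/56 = -14.30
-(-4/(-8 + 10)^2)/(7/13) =13/7 = 1.86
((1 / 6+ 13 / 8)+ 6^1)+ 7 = 355/24 = 14.79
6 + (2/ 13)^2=1018/169 = 6.02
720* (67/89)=48240/89 = 542.02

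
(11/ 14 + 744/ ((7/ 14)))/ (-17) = -20843/238 = -87.58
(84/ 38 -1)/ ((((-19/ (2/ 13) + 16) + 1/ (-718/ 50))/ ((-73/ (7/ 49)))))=8438654/1467465 = 5.75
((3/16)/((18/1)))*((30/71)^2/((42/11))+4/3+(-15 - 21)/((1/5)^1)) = -9454441/5081328 = -1.86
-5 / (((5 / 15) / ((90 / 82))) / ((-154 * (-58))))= -6029100/41 = -147051.22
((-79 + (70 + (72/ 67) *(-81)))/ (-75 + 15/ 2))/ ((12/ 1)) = 143/1206 = 0.12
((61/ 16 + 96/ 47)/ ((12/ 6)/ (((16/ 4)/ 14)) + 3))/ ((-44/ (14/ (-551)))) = 30821/91157440 = 0.00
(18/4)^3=729/8 = 91.12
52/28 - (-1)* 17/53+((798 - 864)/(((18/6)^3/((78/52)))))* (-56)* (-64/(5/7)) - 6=-102405398/5565 = -18401.69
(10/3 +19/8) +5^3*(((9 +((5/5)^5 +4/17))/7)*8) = 4192303/2856 = 1467.89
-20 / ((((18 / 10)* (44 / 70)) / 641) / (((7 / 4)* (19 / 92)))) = -74596375/18216 = -4095.10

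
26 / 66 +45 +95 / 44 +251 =39409/132 = 298.55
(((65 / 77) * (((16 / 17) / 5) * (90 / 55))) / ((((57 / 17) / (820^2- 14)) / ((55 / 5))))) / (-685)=-76285248/91105 = -837.33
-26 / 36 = -13/18 = -0.72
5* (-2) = -10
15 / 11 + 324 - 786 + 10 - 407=-9434/11 = -857.64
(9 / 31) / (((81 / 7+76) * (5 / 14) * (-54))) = -49/285045 = 0.00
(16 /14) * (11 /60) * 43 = 946/105 = 9.01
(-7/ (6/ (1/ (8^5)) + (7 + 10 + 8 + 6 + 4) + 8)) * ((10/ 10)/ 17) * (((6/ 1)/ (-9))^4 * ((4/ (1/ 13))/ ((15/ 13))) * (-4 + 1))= 832/14878485 = 0.00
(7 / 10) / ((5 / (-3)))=-21/50 = -0.42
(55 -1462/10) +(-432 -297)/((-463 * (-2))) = -91.99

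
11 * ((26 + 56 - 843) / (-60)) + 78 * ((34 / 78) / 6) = 8711/60 = 145.18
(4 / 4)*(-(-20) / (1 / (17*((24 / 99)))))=2720/33 = 82.42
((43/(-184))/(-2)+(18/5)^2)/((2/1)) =120307/18400 = 6.54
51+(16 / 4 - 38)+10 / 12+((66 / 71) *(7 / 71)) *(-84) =306539/30246 = 10.13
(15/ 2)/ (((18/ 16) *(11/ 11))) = 20/3 = 6.67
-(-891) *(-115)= -102465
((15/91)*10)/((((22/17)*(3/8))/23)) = 78200/1001 = 78.12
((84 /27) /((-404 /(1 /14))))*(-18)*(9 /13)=9/1313 = 0.01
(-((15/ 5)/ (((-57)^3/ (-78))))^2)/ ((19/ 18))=-1352/893871739 = 0.00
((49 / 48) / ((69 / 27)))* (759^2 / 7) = 32874.19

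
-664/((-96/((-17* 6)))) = -1411/2 = -705.50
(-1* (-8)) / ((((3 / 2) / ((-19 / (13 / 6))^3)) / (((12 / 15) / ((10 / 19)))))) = -300259584/54925 = -5466.72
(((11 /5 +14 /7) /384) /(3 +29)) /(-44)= -7/901120 = 0.00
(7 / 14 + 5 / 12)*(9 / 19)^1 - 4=-271/76 = -3.57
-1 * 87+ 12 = -75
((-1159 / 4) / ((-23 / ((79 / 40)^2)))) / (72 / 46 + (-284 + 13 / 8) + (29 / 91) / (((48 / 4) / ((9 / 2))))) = -34643791/197889600 = -0.18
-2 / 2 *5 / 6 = -5/6 = -0.83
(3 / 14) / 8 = 3/112 = 0.03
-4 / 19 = -0.21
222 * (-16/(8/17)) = -7548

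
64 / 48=4/3 = 1.33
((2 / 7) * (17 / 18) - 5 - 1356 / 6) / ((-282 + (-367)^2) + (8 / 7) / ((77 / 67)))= -1119272/652013181 = 0.00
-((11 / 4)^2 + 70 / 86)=-5763/688 = -8.38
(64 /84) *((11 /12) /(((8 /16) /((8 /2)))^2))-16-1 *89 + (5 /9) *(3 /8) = -30287/504 = -60.09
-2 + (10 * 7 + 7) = 75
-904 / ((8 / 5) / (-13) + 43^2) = -0.49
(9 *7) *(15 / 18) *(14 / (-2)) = -367.50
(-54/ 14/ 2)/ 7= -27/98 = -0.28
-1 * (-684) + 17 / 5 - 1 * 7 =3402/5 = 680.40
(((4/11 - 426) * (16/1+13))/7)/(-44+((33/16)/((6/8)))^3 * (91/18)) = -156416256/5423341 = -28.84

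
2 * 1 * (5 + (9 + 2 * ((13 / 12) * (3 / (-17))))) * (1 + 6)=3241/17 = 190.65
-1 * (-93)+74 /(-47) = 4297/47 = 91.43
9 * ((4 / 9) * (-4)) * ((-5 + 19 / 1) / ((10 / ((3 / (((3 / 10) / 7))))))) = -1568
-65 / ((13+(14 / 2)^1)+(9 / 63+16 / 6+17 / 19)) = -25935/9458 = -2.74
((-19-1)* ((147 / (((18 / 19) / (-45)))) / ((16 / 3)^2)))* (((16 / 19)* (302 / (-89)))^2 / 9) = 670349400/150499 = 4454.18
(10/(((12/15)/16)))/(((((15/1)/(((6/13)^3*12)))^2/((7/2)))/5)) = 104509440/4826809 = 21.65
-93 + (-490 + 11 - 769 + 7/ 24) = -32177/24 = -1340.71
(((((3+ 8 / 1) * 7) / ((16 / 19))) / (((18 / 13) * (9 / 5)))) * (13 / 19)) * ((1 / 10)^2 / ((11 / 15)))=1183/3456 = 0.34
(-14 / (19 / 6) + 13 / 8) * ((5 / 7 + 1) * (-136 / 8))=21675/266 = 81.48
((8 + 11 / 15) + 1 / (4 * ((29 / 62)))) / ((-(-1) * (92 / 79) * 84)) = 636977/6723360 = 0.09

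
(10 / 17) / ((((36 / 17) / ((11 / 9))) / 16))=440/81 = 5.43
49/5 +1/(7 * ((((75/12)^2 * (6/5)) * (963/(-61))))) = 24772687/2527875 = 9.80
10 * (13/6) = 65/3 = 21.67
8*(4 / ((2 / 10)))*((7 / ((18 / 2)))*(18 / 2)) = 1120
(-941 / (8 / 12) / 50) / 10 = -2823/1000 = -2.82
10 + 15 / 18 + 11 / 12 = 47/4 = 11.75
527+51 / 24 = 4233/8 = 529.12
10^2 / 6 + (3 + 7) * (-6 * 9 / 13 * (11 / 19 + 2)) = -67030/741 = -90.46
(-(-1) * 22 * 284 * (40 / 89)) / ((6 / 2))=249920/267 = 936.03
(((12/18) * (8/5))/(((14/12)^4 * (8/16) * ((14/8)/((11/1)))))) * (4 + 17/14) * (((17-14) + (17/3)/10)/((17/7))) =395923968/7142975 = 55.43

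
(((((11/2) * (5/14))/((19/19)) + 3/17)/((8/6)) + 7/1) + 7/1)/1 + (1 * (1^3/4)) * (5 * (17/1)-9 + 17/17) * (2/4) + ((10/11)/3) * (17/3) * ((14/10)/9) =43255901/1696464 = 25.50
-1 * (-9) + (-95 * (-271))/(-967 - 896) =-8978/1863 = -4.82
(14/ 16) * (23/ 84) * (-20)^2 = 575/6 = 95.83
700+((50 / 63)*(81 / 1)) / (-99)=699.35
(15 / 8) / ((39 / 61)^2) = 18605/4056 = 4.59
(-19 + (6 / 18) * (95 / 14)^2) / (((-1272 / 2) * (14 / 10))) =10735/2617776 = 0.00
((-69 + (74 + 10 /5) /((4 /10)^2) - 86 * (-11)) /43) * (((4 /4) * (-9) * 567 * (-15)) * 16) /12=137985120/43 = 3208956.28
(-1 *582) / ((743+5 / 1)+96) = -291/422 = -0.69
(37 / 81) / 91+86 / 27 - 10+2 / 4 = -93019/14742 = -6.31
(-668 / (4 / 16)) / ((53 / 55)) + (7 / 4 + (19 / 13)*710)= -4777217/2756 = -1733.39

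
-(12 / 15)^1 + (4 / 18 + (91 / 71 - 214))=-213.30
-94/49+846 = 844.08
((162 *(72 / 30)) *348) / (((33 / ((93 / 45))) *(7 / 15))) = 6990624/385 = 18157.46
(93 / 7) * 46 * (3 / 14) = 6417/49 = 130.96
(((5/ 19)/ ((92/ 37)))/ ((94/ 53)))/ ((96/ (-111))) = -362785/5257984 = -0.07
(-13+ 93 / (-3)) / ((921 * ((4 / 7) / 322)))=-24794/921 = -26.92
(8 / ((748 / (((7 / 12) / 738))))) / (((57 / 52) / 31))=2821/11799513 = 0.00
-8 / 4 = -2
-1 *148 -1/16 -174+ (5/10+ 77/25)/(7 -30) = -2964407/9200 = -322.22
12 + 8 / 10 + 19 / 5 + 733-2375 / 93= 336689/465 = 724.06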